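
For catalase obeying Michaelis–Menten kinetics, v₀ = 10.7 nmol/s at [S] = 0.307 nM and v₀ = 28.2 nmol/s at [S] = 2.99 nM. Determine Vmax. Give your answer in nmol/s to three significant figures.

In reciprocal form, 1/v = (Km/Vmax)·(1/[S]) + 1/Vmax. The two points give (1/[S], 1/v) = (3.257, 0.09346) and (0.3344, 0.03546).
Slope = (0.09346 − 0.03546)/(3.257 − 0.3344) = 0.01984; intercept = 0.09346 − 0.01984×3.257 = 0.02882.
Vmax = 1/intercept = 34.7 nmol/s; Km = slope × Vmax = 0.01984 × 34.7 = 0.688 nM.

34.7 nmol/s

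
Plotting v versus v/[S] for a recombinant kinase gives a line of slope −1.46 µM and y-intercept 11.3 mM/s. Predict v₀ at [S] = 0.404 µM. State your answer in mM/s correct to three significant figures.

In the Eadie–Hofstee form v = Vmax − Km·(v/[S]), the slope is −Km and the intercept is Vmax, so Km = 1.46 µM and Vmax = 11.3 mM/s.
v = 11.3 × 0.404/(1.46 + 0.404) = 2.45 mM/s.

2.45 mM/s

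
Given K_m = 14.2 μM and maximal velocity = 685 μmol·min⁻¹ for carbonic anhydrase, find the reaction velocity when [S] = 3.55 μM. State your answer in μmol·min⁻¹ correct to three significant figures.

137 μmol·min⁻¹

v = Vmax·[S]/(Km + [S]) = 685 × 3.55 / (14.2 + 3.55)
  = 2432 / 17.75 = 137 μmol·min⁻¹.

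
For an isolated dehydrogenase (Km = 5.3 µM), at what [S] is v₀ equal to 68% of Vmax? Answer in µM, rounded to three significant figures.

11.3 µM

v/Vmax = [S]/(Km+[S]) = 0.68, so [S] = Km·0.68/(1 − 0.68) = 5.3 × 2.125.
[S] = 11.3 µM.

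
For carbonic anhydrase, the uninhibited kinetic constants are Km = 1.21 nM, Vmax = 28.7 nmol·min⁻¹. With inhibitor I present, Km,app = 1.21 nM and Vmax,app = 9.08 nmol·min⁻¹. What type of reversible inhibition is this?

Vmax decreases (28.7 → 9.08 nmol·min⁻¹) while Km is unchanged — pure noncompetitive inhibition.

noncompetitive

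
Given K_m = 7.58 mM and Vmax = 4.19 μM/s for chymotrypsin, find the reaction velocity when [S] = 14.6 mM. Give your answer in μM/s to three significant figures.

[S]/(Km+[S]) = 14.6/22.18 = 0.6583, the fractional saturation.
v = 0.6583 × Vmax = 0.6583 × 4.19 = 2.76 μM/s.

2.76 μM/s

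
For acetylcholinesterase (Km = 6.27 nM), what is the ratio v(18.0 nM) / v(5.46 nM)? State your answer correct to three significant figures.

1.59

Since Vmax cancels, v₂/v₁ = [S]₂(Km+[S]₁) / [S]₁(Km+[S]₂).
= 18.0×(6.27+5.46) / (5.46×(6.27+18.0)) = 211.1/132.5 = 1.59.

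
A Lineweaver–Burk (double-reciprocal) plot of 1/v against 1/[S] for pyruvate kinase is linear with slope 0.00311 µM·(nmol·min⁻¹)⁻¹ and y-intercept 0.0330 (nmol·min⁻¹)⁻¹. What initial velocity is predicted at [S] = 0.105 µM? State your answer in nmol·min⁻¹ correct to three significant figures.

The y-intercept is 1/Vmax, so Vmax = 1/0.0330 = 30.3 nmol·min⁻¹.
The slope is Km/Vmax, so Km = 0.00311 × 30.3 = 0.0942 µM.
Then v = 30.3 × 0.105/(0.0942 + 0.105) = 16.0 nmol·min⁻¹.

16.0 nmol·min⁻¹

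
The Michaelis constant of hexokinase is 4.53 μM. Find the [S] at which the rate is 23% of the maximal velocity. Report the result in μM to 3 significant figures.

v/Vmax = [S]/(Km+[S]) = 0.23, so [S] = Km·0.23/(1 − 0.23) = 4.53 × 0.2987.
[S] = 1.35 μM.

1.35 μM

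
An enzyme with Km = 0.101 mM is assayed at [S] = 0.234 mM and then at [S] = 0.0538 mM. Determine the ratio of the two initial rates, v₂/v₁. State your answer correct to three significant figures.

0.498

Since Vmax cancels, v₂/v₁ = [S]₂(Km+[S]₁) / [S]₁(Km+[S]₂).
= 0.0538×(0.101+0.234) / (0.234×(0.101+0.0538)) = 0.01802/0.03622 = 0.498.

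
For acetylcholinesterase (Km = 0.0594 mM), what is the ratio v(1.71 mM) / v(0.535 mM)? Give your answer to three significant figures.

1.07

Since Vmax cancels, v₂/v₁ = [S]₂(Km+[S]₁) / [S]₁(Km+[S]₂).
= 1.71×(0.0594+0.535) / (0.535×(0.0594+1.71)) = 1.016/0.9466 = 1.07.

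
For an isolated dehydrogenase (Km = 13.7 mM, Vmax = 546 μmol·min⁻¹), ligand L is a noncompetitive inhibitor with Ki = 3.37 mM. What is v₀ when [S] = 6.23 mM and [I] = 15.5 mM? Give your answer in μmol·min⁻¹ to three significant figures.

α = 1 + [I]/Ki = 1 + 15.5/3.37 = 5.599.
For a noncompetitive inhibitor, Vmax is reduced to Vmax/α while Km is unchanged: Km,app = 13.7 mM, Vmax,app = 97.5 μmol·min⁻¹.
v = Vmax,app·[S]/(Km,app + [S]) = 97.5 × 6.23/(13.7 + 6.23) = 30.5 μmol·min⁻¹.

30.5 μmol·min⁻¹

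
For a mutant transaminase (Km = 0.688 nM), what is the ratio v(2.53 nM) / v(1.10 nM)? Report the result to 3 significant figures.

1.28

The fractional saturations are [S]/(Km+[S]) = 1.10/1.788 = 0.6152 and 2.53/3.218 = 0.7862.
v₂/v₁ is just their ratio: 0.7862/0.6152 = 1.28.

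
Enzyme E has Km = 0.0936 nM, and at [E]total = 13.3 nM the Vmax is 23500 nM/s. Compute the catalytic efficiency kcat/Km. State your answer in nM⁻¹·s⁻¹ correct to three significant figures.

18900 nM⁻¹·s⁻¹

kcat = Vmax/[E]total = 23500/13.3 = 1770 s⁻¹.
kcat/Km = 1770/0.0936 = 18900 nM⁻¹·s⁻¹.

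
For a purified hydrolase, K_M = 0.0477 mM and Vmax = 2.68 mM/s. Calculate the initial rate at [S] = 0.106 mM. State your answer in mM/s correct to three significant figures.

1.85 mM/s

v = Vmax·[S]/(Km + [S]) = 2.68 × 0.106 / (0.0477 + 0.106)
  = 0.2841 / 0.1537 = 1.85 mM/s.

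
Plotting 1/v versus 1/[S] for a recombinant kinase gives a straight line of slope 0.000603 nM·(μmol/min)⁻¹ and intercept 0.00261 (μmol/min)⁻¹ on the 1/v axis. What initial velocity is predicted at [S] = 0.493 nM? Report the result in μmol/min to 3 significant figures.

The y-intercept is 1/Vmax, so Vmax = 1/0.00261 = 383 μmol/min.
The slope is Km/Vmax, so Km = 0.000603 × 383 = 0.231 nM.
Then v = 383 × 0.493/(0.231 + 0.493) = 261 μmol/min.

261 μmol/min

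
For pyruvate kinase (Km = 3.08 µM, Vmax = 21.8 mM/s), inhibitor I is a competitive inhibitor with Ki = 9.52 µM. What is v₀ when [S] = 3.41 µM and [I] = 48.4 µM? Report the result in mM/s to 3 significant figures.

3.36 mM/s

α = 1 + [I]/Ki = 1 + 48.4/9.52 = 6.084.
For a competitive inhibitor, Vmax is unchanged and the apparent Km becomes α·Km: Km,app = 18.7 µM, Vmax,app = 21.8 mM/s.
v = Vmax,app·[S]/(Km,app + [S]) = 21.8 × 3.41/(18.7 + 3.41) = 3.36 mM/s.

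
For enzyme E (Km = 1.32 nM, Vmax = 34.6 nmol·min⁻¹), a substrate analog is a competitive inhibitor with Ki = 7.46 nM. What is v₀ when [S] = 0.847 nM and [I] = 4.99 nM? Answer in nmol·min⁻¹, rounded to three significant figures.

α = 1 + [I]/Ki = 1 + 4.99/7.46 = 1.669.
For a competitive inhibitor, Vmax is unchanged and the apparent Km becomes α·Km: Km,app = 2.20 nM, Vmax,app = 34.6 nmol·min⁻¹.
v = Vmax,app·[S]/(Km,app + [S]) = 34.6 × 0.847/(2.20 + 0.847) = 9.61 nmol·min⁻¹.

9.61 nmol·min⁻¹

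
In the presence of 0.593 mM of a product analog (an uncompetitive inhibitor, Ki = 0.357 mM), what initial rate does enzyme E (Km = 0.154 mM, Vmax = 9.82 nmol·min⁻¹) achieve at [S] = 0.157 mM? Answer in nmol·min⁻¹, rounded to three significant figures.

2.70 nmol·min⁻¹

With α = 1 + [I]/Ki = 1 + 0.593/0.357 = 2.661, the uncompetitive rate law is v = (Vmax/α)·[S] / (Km/α + [S]).
v = (9.82/2.661)×0.157 / (0.154/2.661 + 0.157) = 0.5794/0.2149 = 2.70 nmol·min⁻¹.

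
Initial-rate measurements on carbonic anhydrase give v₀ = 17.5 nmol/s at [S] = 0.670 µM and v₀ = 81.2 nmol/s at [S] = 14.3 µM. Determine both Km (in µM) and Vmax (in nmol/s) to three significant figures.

Km = 3.12 µM; Vmax = 98.9 nmol/s

In reciprocal form, 1/v = (Km/Vmax)·(1/[S]) + 1/Vmax. The two points give (1/[S], 1/v) = (1.493, 0.05714) and (0.06993, 0.01232).
Slope = (0.05714 − 0.01232)/(1.493 − 0.06993) = 0.03151; intercept = 0.05714 − 0.03151×1.493 = 0.01011.
Vmax = 1/intercept = 98.9 nmol/s; Km = slope × Vmax = 0.03151 × 98.9 = 3.12 µM.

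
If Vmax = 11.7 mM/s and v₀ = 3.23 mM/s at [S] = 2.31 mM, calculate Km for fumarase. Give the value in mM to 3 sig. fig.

From v = Vmax[S]/(Km+[S]), Km = [S](Vmax − v)/v.
Km = 2.31 × (11.7 − 3.23) / 3.23 = 19.57/3.23 = 6.06 mM.

6.06 mM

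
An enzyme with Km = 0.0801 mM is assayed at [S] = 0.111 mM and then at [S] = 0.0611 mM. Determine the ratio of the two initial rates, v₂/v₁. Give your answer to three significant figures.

The fractional saturations are [S]/(Km+[S]) = 0.111/0.1911 = 0.5808 and 0.0611/0.1412 = 0.4327.
v₂/v₁ is just their ratio: 0.4327/0.5808 = 0.745.

0.745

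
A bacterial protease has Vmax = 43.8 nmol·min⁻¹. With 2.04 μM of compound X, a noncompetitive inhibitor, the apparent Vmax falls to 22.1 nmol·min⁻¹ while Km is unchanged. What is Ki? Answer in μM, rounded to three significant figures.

2.08 μM

Noncompetitive: Vmax,app = Vmax/α with α = 1 + [I]/Ki.
α = Vmax/Vmax,app = 43.8/22.1 = 1.982.
Ki = [I]/(α − 1) = 2.04/0.9819 = 2.08 μM.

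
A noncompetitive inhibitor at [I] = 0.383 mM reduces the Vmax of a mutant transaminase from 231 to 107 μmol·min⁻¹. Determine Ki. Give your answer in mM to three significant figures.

Noncompetitive: Vmax,app = Vmax/α with α = 1 + [I]/Ki.
α = Vmax/Vmax,app = 231/107 = 2.159.
Ki = [I]/(α − 1) = 0.383/1.159 = 0.330 mM.

0.330 mM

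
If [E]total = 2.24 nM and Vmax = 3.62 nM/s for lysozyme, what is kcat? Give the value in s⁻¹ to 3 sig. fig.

1.62 s⁻¹

kcat = Vmax/[E]total = 3.62 nM/s / 2.24 nM = 1.62 s⁻¹.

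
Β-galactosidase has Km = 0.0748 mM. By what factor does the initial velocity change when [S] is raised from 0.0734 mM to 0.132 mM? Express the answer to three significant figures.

1.29

The fractional saturations are [S]/(Km+[S]) = 0.0734/0.1482 = 0.4953 and 0.132/0.2068 = 0.6383.
v₂/v₁ is just their ratio: 0.6383/0.4953 = 1.29.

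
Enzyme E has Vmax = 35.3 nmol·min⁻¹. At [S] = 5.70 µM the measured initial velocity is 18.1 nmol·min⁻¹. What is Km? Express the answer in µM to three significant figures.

v/Vmax = 18.1/35.3 = 0.5127 = [S]/(Km+[S]).
So Km + [S] = [S]/0.5127 = 11.12 µM, giving Km = 11.12 − 5.70 = 5.42 µM.

5.42 µM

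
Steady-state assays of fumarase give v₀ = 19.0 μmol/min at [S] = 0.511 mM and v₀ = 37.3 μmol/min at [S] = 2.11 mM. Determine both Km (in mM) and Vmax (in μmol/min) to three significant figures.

Km = 0.938 mM; Vmax = 53.9 μmol/min

From v = Vmax[S]/(Km+[S]), each point gives Vmax = v(Km+[S])/[S].
Equating: 19.0(Km+0.511)/0.511 = 37.3(Km+2.11)/2.11.
37.18·Km + 19.0 = 17.68·Km + 37.3, so (37.18 − 17.68)·Km = 37.3 − 19.0.
Km = 18.30/19.50 = 0.938 mM; then Vmax = 19.0(0.938+0.511)/0.511 = 53.9 μmol/min.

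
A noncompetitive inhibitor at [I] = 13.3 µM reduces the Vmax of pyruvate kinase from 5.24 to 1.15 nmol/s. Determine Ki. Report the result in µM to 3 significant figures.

Noncompetitive: Vmax,app = Vmax/α with α = 1 + [I]/Ki.
α = Vmax/Vmax,app = 5.24/1.15 = 4.557.
Ki = [I]/(α − 1) = 13.3/3.557 = 3.74 µM.

3.74 µM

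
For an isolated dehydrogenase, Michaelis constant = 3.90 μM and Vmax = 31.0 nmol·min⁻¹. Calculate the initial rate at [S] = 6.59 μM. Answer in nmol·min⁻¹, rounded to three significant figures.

19.5 nmol·min⁻¹

[S]/(Km+[S]) = 6.59/10.49 = 0.6282, the fractional saturation.
v = 0.6282 × Vmax = 0.6282 × 31.0 = 19.5 nmol·min⁻¹.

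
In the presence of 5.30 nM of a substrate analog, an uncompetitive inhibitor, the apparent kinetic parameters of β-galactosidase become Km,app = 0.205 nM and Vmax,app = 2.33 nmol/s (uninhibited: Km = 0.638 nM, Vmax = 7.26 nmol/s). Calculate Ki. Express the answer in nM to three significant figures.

2.50 nM

Uncompetitive: Vmax,app = Vmax/α (and Km,app = Km/α) with α = 1 + [I]/Ki.
α = Vmax/Vmax,app = 7.26/2.33 = 3.116.
Since α = 1 + [I]/Ki, [I]/Ki = 3.116 − 1 = 2.116 and Ki = 5.30/2.116 = 2.50 nM.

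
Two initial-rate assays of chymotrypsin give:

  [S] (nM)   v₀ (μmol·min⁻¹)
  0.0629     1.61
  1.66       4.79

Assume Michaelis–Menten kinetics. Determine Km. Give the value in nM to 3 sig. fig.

0.140 nM

In reciprocal form, 1/v = (Km/Vmax)·(1/[S]) + 1/Vmax. The two points give (1/[S], 1/v) = (15.90, 0.6211) and (0.6024, 0.2088).
Slope = (0.6211 − 0.2088)/(15.90 − 0.6024) = 0.02696; intercept = 0.6211 − 0.02696×15.90 = 0.1925.
Vmax = 1/intercept = 5.19 μmol·min⁻¹; Km = slope × Vmax = 0.02696 × 5.19 = 0.140 nM.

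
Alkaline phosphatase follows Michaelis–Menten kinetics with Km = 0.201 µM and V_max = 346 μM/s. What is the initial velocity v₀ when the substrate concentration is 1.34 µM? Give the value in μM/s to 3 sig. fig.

[S]/(Km+[S]) = 1.34/1.541 = 0.8696, the fractional saturation.
v = 0.8696 × Vmax = 0.8696 × 346 = 301 μM/s.

301 μM/s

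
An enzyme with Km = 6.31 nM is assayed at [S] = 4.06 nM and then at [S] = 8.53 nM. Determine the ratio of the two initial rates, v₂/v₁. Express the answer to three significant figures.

Since Vmax cancels, v₂/v₁ = [S]₂(Km+[S]₁) / [S]₁(Km+[S]₂).
= 8.53×(6.31+4.06) / (4.06×(6.31+8.53)) = 88.46/60.25 = 1.47.

1.47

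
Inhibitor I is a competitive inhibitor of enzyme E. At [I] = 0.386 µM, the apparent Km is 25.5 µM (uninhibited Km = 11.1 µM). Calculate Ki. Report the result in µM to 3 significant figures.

Competitive: Km,app = α·Km with α = 1 + [I]/Ki.
α = Km,app/Km = 25.5/11.1 = 2.297.
Since α = 1 + [I]/Ki, [I]/Ki = 2.297 − 1 = 1.297 and Ki = 0.386/1.297 = 0.298 µM.

0.298 µM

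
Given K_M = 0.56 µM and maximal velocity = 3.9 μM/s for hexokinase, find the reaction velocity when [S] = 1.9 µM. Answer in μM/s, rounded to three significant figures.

3.01 μM/s

v = Vmax·[S]/(Km + [S]) = 3.9 × 1.9 / (0.56 + 1.9)
  = 7.410 / 2.460 = 3.01 μM/s.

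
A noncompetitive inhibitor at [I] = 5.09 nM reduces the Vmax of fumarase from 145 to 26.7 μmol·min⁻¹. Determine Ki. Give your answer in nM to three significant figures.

1.15 nM

Noncompetitive: Vmax,app = Vmax/α with α = 1 + [I]/Ki.
α = Vmax/Vmax,app = 145/26.7 = 5.431.
Since α = 1 + [I]/Ki, [I]/Ki = 5.431 − 1 = 4.431 and Ki = 5.09/4.431 = 1.15 nM.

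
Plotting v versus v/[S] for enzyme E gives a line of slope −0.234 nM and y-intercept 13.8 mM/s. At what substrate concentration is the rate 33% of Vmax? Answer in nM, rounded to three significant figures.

The Eadie–Hofstee slope gives Km = 0.234 nM (slope = −Km).
v/Vmax = [S]/(Km+[S]) = 0.33 ⇒ [S] = Km·0.33/(1−0.33) = 0.234 × 0.4925 = 0.115 nM.

0.115 nM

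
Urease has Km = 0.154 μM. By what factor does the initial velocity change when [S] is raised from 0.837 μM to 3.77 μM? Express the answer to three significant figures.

Since Vmax cancels, v₂/v₁ = [S]₂(Km+[S]₁) / [S]₁(Km+[S]₂).
= 3.77×(0.154+0.837) / (0.837×(0.154+3.77)) = 3.736/3.284 = 1.14.

1.14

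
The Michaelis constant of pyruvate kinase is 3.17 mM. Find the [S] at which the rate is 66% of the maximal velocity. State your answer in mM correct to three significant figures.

6.15 mM

v/Vmax = [S]/(Km+[S]) = 0.66, so [S] = Km·0.66/(1 − 0.66) = 3.17 × 1.941.
[S] = 6.15 mM.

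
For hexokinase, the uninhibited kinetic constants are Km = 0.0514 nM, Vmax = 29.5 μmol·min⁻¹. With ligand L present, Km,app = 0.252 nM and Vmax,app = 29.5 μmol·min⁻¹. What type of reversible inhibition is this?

Km increases (0.0514 → 0.252 nM) while Vmax is unchanged — the hallmark of competitive inhibition.

competitive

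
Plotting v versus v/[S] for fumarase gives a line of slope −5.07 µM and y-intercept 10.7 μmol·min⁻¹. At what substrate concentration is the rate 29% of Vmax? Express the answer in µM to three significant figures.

The Eadie–Hofstee slope gives Km = 5.07 µM (slope = −Km).
v/Vmax = [S]/(Km+[S]) = 0.29 ⇒ [S] = Km·0.29/(1−0.29) = 5.07 × 0.4085 = 2.07 µM.

2.07 µM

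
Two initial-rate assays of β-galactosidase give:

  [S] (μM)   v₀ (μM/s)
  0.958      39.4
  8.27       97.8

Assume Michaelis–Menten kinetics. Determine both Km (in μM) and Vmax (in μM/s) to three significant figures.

Km = 1.99 μM; Vmax = 121 μM/s

In reciprocal form, 1/v = (Km/Vmax)·(1/[S]) + 1/Vmax. The two points give (1/[S], 1/v) = (1.044, 0.02538) and (0.1209, 0.01022).
Slope = (0.02538 − 0.01022)/(1.044 − 0.1209) = 0.01642; intercept = 0.02538 − 0.01642×1.044 = 0.008239.
Vmax = 1/intercept = 121 μM/s; Km = slope × Vmax = 0.01642 × 121 = 1.99 μM.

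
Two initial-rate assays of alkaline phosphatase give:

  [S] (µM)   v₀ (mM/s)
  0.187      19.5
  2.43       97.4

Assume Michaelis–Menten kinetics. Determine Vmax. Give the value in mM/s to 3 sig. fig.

In reciprocal form, 1/v = (Km/Vmax)·(1/[S]) + 1/Vmax. The two points give (1/[S], 1/v) = (5.348, 0.05128) and (0.4115, 0.01027).
Slope = (0.05128 − 0.01027)/(5.348 − 0.4115) = 0.008309; intercept = 0.05128 − 0.008309×5.348 = 0.006847.
Vmax = 1/intercept = 146 mM/s; Km = slope × Vmax = 0.008309 × 146 = 1.21 µM.

146 mM/s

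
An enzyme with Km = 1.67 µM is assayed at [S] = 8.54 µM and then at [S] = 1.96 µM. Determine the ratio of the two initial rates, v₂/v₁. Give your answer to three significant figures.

0.646

The fractional saturations are [S]/(Km+[S]) = 8.54/10.21 = 0.8364 and 1.96/3.630 = 0.5399.
v₂/v₁ is just their ratio: 0.5399/0.8364 = 0.646.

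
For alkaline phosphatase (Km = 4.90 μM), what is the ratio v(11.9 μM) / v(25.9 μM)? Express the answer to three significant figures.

0.842

Since Vmax cancels, v₂/v₁ = [S]₂(Km+[S]₁) / [S]₁(Km+[S]₂).
= 11.9×(4.90+25.9) / (25.9×(4.90+11.9)) = 366.5/435.1 = 0.842.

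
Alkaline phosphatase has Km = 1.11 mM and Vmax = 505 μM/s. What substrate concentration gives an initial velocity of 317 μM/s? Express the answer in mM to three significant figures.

The required fractional saturation is v/Vmax = 317/505 = 0.6277.
Then [S]/(Km+[S]) = 0.6277 ⇒ [S] = 1.11 × 0.6277/(1 − 0.6277) = 1.87 mM.

1.87 mM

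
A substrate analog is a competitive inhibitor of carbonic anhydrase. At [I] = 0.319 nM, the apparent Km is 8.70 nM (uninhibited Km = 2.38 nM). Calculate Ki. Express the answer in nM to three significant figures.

Competitive: Km,app = α·Km with α = 1 + [I]/Ki.
α = Km,app/Km = 8.70/2.38 = 3.655.
Ki = [I]/(α − 1) = 0.319/2.655 = 0.120 nM.

0.120 nM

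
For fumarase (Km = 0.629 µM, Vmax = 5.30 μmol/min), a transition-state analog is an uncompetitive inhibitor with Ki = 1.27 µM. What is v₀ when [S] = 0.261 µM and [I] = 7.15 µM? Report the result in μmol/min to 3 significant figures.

With α = 1 + [I]/Ki = 1 + 7.15/1.27 = 6.630, the uncompetitive rate law is v = (Vmax/α)·[S] / (Km/α + [S]).
v = (5.30/6.630)×0.261 / (0.629/6.630 + 0.261) = 0.2086/0.3559 = 0.586 μmol/min.

0.586 μmol/min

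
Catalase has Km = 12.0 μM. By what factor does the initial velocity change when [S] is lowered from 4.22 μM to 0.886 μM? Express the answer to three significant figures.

0.264

Since Vmax cancels, v₂/v₁ = [S]₂(Km+[S]₁) / [S]₁(Km+[S]₂).
= 0.886×(12.0+4.22) / (4.22×(12.0+0.886)) = 14.37/54.38 = 0.264.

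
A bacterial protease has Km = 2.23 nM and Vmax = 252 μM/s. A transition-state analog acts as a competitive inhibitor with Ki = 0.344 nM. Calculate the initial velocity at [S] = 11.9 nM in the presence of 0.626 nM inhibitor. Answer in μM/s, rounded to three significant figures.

165 μM/s

With α = 1 + [I]/Ki = 1 + 0.626/0.344 = 2.820, the competitive rate law is v = Vmax[S] / (αKm + [S]).
v = 252×11.9 / (2.820×2.23 + 11.9) = 2999/18.19 = 165 μM/s.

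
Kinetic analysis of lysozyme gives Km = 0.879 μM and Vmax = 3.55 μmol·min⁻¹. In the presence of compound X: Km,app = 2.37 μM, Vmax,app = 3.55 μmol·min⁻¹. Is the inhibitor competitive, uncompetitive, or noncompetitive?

Km increases (0.879 → 2.37 μM) while Vmax is unchanged — the hallmark of competitive inhibition.

competitive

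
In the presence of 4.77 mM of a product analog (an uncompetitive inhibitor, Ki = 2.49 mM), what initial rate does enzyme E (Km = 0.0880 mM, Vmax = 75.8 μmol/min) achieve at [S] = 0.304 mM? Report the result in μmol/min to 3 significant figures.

With α = 1 + [I]/Ki = 1 + 4.77/2.49 = 2.916, the uncompetitive rate law is v = (Vmax/α)·[S] / (Km/α + [S]).
v = (75.8/2.916)×0.304 / (0.0880/2.916 + 0.304) = 7.903/0.3342 = 23.6 μmol/min.

23.6 μmol/min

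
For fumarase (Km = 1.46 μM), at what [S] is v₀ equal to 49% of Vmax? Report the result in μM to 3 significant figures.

1.40 μM

v/Vmax = [S]/(Km+[S]) = 0.49, so [S] = Km·0.49/(1 − 0.49) = 1.46 × 0.9608.
[S] = 1.40 μM.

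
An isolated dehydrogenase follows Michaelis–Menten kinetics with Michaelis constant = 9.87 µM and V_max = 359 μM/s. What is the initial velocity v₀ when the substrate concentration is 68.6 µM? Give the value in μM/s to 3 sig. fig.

314 μM/s

[S]/(Km+[S]) = 68.6/78.47 = 0.8742, the fractional saturation.
v = 0.8742 × Vmax = 0.8742 × 359 = 314 μM/s.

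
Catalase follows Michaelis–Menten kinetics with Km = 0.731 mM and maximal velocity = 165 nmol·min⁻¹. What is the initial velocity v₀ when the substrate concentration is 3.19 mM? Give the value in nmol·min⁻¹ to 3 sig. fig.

134 nmol·min⁻¹

v = Vmax·[S]/(Km + [S]) = 165 × 3.19 / (0.731 + 3.19)
  = 526.4 / 3.921 = 134 nmol·min⁻¹.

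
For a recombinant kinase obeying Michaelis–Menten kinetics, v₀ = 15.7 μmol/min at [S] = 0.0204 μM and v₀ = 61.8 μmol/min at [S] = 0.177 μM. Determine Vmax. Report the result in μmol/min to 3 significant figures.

In reciprocal form, 1/v = (Km/Vmax)·(1/[S]) + 1/Vmax. The two points give (1/[S], 1/v) = (49.02, 0.06369) and (5.650, 0.01618).
Slope = (0.06369 − 0.01618)/(49.02 − 5.650) = 0.001096; intercept = 0.06369 − 0.001096×49.02 = 0.009992.
Vmax = 1/intercept = 100 μmol/min; Km = slope × Vmax = 0.001096 × 100 = 0.110 μM.

100 μmol/min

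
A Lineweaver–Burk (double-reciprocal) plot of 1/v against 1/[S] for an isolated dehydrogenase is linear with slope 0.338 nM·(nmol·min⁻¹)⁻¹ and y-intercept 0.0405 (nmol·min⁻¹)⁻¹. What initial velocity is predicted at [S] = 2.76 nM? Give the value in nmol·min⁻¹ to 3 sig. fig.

6.14 nmol·min⁻¹

The y-intercept is 1/Vmax, so Vmax = 1/0.0405 = 24.7 nmol·min⁻¹.
The slope is Km/Vmax, so Km = 0.338 × 24.7 = 8.35 nM.
Then v = 24.7 × 2.76/(8.35 + 2.76) = 6.14 nmol·min⁻¹.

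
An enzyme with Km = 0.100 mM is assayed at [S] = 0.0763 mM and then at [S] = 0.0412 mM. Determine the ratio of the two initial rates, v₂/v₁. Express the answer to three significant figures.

0.674

The fractional saturations are [S]/(Km+[S]) = 0.0763/0.1763 = 0.4328 and 0.0412/0.1412 = 0.2918.
v₂/v₁ is just their ratio: 0.2918/0.4328 = 0.674.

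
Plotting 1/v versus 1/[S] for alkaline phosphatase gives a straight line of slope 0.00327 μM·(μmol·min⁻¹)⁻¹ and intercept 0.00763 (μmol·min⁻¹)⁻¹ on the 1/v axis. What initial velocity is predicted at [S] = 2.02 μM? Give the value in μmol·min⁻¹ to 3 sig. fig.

The y-intercept is 1/Vmax, so Vmax = 1/0.00763 = 131 μmol·min⁻¹.
The slope is Km/Vmax, so Km = 0.00327 × 131 = 0.429 μM.
Then v = 131 × 2.02/(0.429 + 2.02) = 108 μmol·min⁻¹.

108 μmol·min⁻¹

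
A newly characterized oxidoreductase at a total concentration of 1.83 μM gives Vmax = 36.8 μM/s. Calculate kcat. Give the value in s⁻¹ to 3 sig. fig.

20.1 s⁻¹

kcat = Vmax/[E]total = 36.8 μM/s / 1.83 μM = 20.1 s⁻¹.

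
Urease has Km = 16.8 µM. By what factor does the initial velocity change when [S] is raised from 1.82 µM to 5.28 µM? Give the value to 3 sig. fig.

2.45

Since Vmax cancels, v₂/v₁ = [S]₂(Km+[S]₁) / [S]₁(Km+[S]₂).
= 5.28×(16.8+1.82) / (1.82×(16.8+5.28)) = 98.31/40.19 = 2.45.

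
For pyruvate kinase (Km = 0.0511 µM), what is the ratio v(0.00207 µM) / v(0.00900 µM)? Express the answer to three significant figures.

0.260

The fractional saturations are [S]/(Km+[S]) = 0.00900/0.06010 = 0.1498 and 0.00207/0.05317 = 0.03893.
v₂/v₁ is just their ratio: 0.03893/0.1498 = 0.260.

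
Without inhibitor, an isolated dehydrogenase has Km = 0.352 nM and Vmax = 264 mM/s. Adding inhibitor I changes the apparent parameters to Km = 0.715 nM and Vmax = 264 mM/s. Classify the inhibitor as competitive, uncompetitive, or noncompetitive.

Km increases (0.352 → 0.715 nM) while Vmax is unchanged — the hallmark of competitive inhibition.

competitive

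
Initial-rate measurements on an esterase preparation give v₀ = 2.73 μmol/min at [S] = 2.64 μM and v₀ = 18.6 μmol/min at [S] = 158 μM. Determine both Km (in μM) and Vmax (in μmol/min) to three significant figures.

Km = 17.3 μM; Vmax = 20.6 μmol/min

In reciprocal form, 1/v = (Km/Vmax)·(1/[S]) + 1/Vmax. The two points give (1/[S], 1/v) = (0.3788, 0.3663) and (0.006329, 0.05376).
Slope = (0.3663 − 0.05376)/(0.3788 − 0.006329) = 0.8391; intercept = 0.3663 − 0.8391×0.3788 = 0.04845.
Vmax = 1/intercept = 20.6 μmol/min; Km = slope × Vmax = 0.8391 × 20.6 = 17.3 μM.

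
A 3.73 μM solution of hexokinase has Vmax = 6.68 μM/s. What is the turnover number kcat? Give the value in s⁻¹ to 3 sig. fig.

kcat = Vmax/[E]total = 6.68 μM/s / 3.73 μM = 1.79 s⁻¹.

1.79 s⁻¹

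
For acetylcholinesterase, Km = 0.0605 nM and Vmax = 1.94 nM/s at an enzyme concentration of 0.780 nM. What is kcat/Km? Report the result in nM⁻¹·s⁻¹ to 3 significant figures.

kcat = Vmax/[E]total = 1.94/0.780 = 2.49 s⁻¹.
kcat/Km = 2.49/0.0605 = 41.1 nM⁻¹·s⁻¹.

41.1 nM⁻¹·s⁻¹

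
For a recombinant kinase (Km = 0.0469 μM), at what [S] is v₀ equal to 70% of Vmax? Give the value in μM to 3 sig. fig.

v/Vmax = [S]/(Km+[S]) = 0.7, so [S] = Km·0.7/(1 − 0.7) = 0.0469 × 2.333.
[S] = 0.109 μM.

0.109 μM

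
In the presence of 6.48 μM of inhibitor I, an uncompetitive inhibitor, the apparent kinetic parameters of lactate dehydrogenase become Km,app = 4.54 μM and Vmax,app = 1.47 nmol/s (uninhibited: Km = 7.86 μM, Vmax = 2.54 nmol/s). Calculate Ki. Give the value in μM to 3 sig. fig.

Uncompetitive: Vmax,app = Vmax/α (and Km,app = Km/α) with α = 1 + [I]/Ki.
α = Vmax/Vmax,app = 2.54/1.47 = 1.728.
Ki = [I]/(α − 1) = 6.48/0.7279 = 8.90 μM.

8.90 μM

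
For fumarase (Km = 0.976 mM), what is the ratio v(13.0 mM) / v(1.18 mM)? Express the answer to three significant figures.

Since Vmax cancels, v₂/v₁ = [S]₂(Km+[S]₁) / [S]₁(Km+[S]₂).
= 13.0×(0.976+1.18) / (1.18×(0.976+13.0)) = 28.03/16.49 = 1.70.

1.70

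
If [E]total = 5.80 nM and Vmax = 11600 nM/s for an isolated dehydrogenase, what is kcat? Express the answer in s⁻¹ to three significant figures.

kcat = Vmax/[E]total = 11600 nM/s / 5.80 nM = 2000 s⁻¹.

2000 s⁻¹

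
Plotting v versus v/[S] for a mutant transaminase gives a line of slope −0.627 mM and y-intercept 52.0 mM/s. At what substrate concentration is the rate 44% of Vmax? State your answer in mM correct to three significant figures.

The Eadie–Hofstee slope gives Km = 0.627 mM (slope = −Km).
v/Vmax = [S]/(Km+[S]) = 0.44 ⇒ [S] = Km·0.44/(1−0.44) = 0.627 × 0.7857 = 0.493 mM.

0.493 mM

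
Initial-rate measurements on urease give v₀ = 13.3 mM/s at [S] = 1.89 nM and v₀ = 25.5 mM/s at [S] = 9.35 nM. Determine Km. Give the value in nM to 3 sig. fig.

In reciprocal form, 1/v = (Km/Vmax)·(1/[S]) + 1/Vmax. The two points give (1/[S], 1/v) = (0.5291, 0.07519) and (0.1070, 0.03922).
Slope = (0.07519 − 0.03922)/(0.5291 − 0.1070) = 0.08521; intercept = 0.07519 − 0.08521×0.5291 = 0.03010.
Vmax = 1/intercept = 33.2 mM/s; Km = slope × Vmax = 0.08521 × 33.2 = 2.83 nM.

2.83 nM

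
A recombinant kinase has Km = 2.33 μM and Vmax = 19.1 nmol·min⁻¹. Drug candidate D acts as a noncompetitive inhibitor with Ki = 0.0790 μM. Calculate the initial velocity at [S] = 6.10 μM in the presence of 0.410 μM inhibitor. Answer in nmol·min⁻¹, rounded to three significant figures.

With α = 1 + [I]/Ki = 1 + 0.410/0.0790 = 6.190, the noncompetitive rate law is v = (Vmax/α)·[S] / (Km + [S]).
v = (19.1/6.190)×6.10 / (2.33 + 6.10) = 18.82/8.430 = 2.23 nmol·min⁻¹.

2.23 nmol·min⁻¹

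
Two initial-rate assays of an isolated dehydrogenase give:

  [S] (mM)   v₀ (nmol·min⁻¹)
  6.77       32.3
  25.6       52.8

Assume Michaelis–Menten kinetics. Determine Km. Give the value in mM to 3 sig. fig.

From v = Vmax[S]/(Km+[S]), each point gives Vmax = v(Km+[S])/[S].
Equating: 32.3(Km+6.77)/6.77 = 52.8(Km+25.6)/25.6.
4.771·Km + 32.3 = 2.062·Km + 52.8, so (4.771 − 2.062)·Km = 52.8 − 32.3.
Km = 20.50/2.709 = 7.57 mM; then Vmax = 32.3(7.57+6.77)/6.77 = 68.4 nmol·min⁻¹.

7.57 mM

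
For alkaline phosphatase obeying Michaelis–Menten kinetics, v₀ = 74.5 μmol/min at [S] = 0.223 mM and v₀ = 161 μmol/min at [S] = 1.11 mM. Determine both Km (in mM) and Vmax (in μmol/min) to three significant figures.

Km = 0.458 mM; Vmax = 227 μmol/min

In reciprocal form, 1/v = (Km/Vmax)·(1/[S]) + 1/Vmax. The two points give (1/[S], 1/v) = (4.484, 0.01342) and (0.9009, 0.006211).
Slope = (0.01342 − 0.006211)/(4.484 − 0.9009) = 0.002013; intercept = 0.01342 − 0.002013×4.484 = 0.004398.
Vmax = 1/intercept = 227 μmol/min; Km = slope × Vmax = 0.002013 × 227 = 0.458 mM.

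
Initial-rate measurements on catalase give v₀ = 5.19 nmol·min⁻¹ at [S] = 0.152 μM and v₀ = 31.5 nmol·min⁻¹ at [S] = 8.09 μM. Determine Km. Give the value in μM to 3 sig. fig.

0.870 μM

In reciprocal form, 1/v = (Km/Vmax)·(1/[S]) + 1/Vmax. The two points give (1/[S], 1/v) = (6.579, 0.1927) and (0.1236, 0.03175).
Slope = (0.1927 − 0.03175)/(6.579 − 0.1236) = 0.02493; intercept = 0.1927 − 0.02493×6.579 = 0.02866.
Vmax = 1/intercept = 34.9 nmol·min⁻¹; Km = slope × Vmax = 0.02493 × 34.9 = 0.870 μM.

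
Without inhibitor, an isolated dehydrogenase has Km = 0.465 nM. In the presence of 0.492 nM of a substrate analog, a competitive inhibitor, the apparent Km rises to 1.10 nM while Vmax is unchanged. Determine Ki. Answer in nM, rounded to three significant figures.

0.360 nM

Competitive: Km,app = α·Km with α = 1 + [I]/Ki.
α = Km,app/Km = 1.10/0.465 = 2.366.
Ki = [I]/(α − 1) = 0.492/1.366 = 0.360 nM.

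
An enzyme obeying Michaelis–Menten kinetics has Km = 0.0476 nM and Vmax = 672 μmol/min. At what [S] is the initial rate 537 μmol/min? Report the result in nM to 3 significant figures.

0.189 nM

Rearranging v = Vmax[S]/(Km+[S]) gives [S] = Km·v/(Vmax − v).
[S] = 0.0476 × 537 / (672 − 537) = 25.56/135.0 = 0.189 nM.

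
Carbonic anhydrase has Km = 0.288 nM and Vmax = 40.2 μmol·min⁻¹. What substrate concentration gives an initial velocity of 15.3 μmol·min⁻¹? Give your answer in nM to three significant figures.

Rearranging v = Vmax[S]/(Km+[S]) gives [S] = Km·v/(Vmax − v).
[S] = 0.288 × 15.3 / (40.2 − 15.3) = 4.406/24.90 = 0.177 nM.

0.177 nM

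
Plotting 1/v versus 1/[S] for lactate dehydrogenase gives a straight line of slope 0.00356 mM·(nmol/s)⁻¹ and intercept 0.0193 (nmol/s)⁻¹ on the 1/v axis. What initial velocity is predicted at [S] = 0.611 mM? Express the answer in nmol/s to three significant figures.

39.8 nmol/s

The y-intercept is 1/Vmax, so Vmax = 1/0.0193 = 51.8 nmol/s.
The slope is Km/Vmax, so Km = 0.00356 × 51.8 = 0.184 mM.
Then v = 51.8 × 0.611/(0.184 + 0.611) = 39.8 nmol/s.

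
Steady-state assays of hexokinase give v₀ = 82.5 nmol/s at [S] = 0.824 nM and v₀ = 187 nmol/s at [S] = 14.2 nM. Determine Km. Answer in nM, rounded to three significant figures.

1.20 nM

In reciprocal form, 1/v = (Km/Vmax)·(1/[S]) + 1/Vmax. The two points give (1/[S], 1/v) = (1.214, 0.01212) and (0.07042, 0.005348).
Slope = (0.01212 − 0.005348)/(1.214 − 0.07042) = 0.005925; intercept = 0.01212 − 0.005925×1.214 = 0.004930.
Vmax = 1/intercept = 203 nmol/s; Km = slope × Vmax = 0.005925 × 203 = 1.20 nM.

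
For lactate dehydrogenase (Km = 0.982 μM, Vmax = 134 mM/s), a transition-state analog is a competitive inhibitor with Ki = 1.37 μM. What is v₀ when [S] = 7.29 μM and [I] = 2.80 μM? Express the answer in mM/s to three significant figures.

95.0 mM/s

With α = 1 + [I]/Ki = 1 + 2.80/1.37 = 3.044, the competitive rate law is v = Vmax[S] / (αKm + [S]).
v = 134×7.29 / (3.044×0.982 + 7.29) = 976.9/10.28 = 95.0 mM/s.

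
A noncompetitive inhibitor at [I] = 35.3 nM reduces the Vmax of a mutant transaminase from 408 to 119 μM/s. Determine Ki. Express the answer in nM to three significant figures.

Noncompetitive: Vmax,app = Vmax/α with α = 1 + [I]/Ki.
α = Vmax/Vmax,app = 408/119 = 3.429.
Ki = [I]/(α − 1) = 35.3/2.429 = 14.5 nM.

14.5 nM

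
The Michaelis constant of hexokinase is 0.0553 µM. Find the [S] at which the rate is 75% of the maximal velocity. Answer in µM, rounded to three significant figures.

v/Vmax = [S]/(Km+[S]) = 0.75, so [S] = Km·0.75/(1 − 0.75) = 0.0553 × 3.000.
[S] = 0.166 µM.

0.166 µM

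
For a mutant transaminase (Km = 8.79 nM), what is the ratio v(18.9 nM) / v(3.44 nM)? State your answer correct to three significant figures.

Since Vmax cancels, v₂/v₁ = [S]₂(Km+[S]₁) / [S]₁(Km+[S]₂).
= 18.9×(8.79+3.44) / (3.44×(8.79+18.9)) = 231.1/95.25 = 2.43.

2.43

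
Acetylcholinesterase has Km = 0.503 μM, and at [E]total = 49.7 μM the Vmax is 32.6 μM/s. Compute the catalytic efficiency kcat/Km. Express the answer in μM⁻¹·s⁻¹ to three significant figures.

kcat = Vmax/[E]total = 32.6/49.7 = 0.656 s⁻¹.
kcat/Km = 0.656/0.503 = 1.30 μM⁻¹·s⁻¹.

1.30 μM⁻¹·s⁻¹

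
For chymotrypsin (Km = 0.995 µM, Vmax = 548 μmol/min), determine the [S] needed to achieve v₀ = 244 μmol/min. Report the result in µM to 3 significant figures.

The required fractional saturation is v/Vmax = 244/548 = 0.4453.
Then [S]/(Km+[S]) = 0.4453 ⇒ [S] = 0.995 × 0.4453/(1 − 0.4453) = 0.799 µM.

0.799 µM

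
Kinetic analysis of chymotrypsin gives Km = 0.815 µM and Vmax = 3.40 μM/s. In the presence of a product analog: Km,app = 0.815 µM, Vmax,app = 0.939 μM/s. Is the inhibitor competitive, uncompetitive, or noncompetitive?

noncompetitive

Vmax decreases (3.40 → 0.939 μM/s) while Km is unchanged — pure noncompetitive inhibition.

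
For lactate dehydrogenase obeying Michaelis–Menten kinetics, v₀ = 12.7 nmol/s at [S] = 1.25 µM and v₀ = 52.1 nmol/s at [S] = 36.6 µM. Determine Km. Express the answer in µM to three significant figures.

4.51 µM

In reciprocal form, 1/v = (Km/Vmax)·(1/[S]) + 1/Vmax. The two points give (1/[S], 1/v) = (0.8000, 0.07874) and (0.02732, 0.01919).
Slope = (0.07874 − 0.01919)/(0.8000 − 0.02732) = 0.07706; intercept = 0.07874 − 0.07706×0.8000 = 0.01709.
Vmax = 1/intercept = 58.5 nmol/s; Km = slope × Vmax = 0.07706 × 58.5 = 4.51 µM.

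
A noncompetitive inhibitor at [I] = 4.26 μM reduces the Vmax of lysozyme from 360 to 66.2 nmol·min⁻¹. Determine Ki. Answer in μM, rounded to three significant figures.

0.960 μM

Noncompetitive: Vmax,app = Vmax/α with α = 1 + [I]/Ki.
α = Vmax/Vmax,app = 360/66.2 = 5.438.
Ki = [I]/(α − 1) = 4.26/4.438 = 0.960 μM.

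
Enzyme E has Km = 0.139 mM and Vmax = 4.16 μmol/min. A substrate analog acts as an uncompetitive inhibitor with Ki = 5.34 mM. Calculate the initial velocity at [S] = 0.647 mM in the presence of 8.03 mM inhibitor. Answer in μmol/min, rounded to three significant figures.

1.53 μmol/min

α = 1 + [I]/Ki = 1 + 8.03/5.34 = 2.504.
For an uncompetitive inhibitor, both parameters are divided by α, giving Vmax/α and Km/α: Km,app = 0.0555 mM, Vmax,app = 1.66 μmol/min.
v = Vmax,app·[S]/(Km,app + [S]) = 1.66 × 0.647/(0.0555 + 0.647) = 1.53 μmol/min.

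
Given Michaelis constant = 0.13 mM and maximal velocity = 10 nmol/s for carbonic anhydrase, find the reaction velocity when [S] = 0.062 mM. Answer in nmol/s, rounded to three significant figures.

3.23 nmol/s

v = Vmax·[S]/(Km + [S]) = 10 × 0.062 / (0.13 + 0.062)
  = 0.6200 / 0.1920 = 3.23 nmol/s.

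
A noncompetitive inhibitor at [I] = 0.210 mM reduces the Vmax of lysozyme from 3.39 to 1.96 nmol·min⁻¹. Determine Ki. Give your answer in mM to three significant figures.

0.288 mM

Noncompetitive: Vmax,app = Vmax/α with α = 1 + [I]/Ki.
α = Vmax/Vmax,app = 3.39/1.96 = 1.730.
Ki = [I]/(α − 1) = 0.210/0.7296 = 0.288 mM.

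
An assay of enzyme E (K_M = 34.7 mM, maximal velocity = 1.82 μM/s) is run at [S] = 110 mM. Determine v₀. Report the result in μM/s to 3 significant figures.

1.38 μM/s

v = Vmax·[S]/(Km + [S]) = 1.82 × 110 / (34.7 + 110)
  = 200.2 / 144.7 = 1.38 μM/s.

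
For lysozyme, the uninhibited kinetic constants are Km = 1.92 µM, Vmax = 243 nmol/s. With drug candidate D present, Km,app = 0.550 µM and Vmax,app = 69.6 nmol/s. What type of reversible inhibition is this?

Both Km and Vmax decrease by the same factor (~3.49-fold) — characteristic of uncompetitive inhibition.

uncompetitive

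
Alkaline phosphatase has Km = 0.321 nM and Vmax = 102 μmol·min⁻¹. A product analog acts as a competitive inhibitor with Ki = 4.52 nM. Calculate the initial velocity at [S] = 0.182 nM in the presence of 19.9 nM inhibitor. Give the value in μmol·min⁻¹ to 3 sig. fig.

With α = 1 + [I]/Ki = 1 + 19.9/4.52 = 5.403, the competitive rate law is v = Vmax[S] / (αKm + [S]).
v = 102×0.182 / (5.403×0.321 + 0.182) = 18.56/1.916 = 9.69 μmol·min⁻¹.

9.69 μmol·min⁻¹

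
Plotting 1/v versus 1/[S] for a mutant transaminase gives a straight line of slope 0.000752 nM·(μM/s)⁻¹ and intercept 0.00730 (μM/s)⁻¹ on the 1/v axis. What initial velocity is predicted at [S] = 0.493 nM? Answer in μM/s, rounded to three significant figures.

113 μM/s

The y-intercept is 1/Vmax, so Vmax = 1/0.00730 = 137 μM/s.
The slope is Km/Vmax, so Km = 0.000752 × 137 = 0.103 nM.
Then v = 137 × 0.493/(0.103 + 0.493) = 113 μM/s.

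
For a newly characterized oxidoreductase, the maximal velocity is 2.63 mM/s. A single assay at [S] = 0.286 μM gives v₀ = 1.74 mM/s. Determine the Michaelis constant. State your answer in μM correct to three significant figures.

v/Vmax = 1.74/2.63 = 0.6616 = [S]/(Km+[S]).
So Km + [S] = [S]/0.6616 = 0.4323 μM, giving Km = 0.4323 − 0.286 = 0.146 μM.

0.146 μM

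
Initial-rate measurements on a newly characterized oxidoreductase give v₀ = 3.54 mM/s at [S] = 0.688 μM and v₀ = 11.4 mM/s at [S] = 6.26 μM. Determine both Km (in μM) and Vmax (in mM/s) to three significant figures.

In reciprocal form, 1/v = (Km/Vmax)·(1/[S]) + 1/Vmax. The two points give (1/[S], 1/v) = (1.453, 0.2825) and (0.1597, 0.08772).
Slope = (0.2825 − 0.08772)/(1.453 − 0.1597) = 0.1505; intercept = 0.2825 − 0.1505×1.453 = 0.06367.
Vmax = 1/intercept = 15.7 mM/s; Km = slope × Vmax = 0.1505 × 15.7 = 2.36 μM.

Km = 2.36 μM; Vmax = 15.7 mM/s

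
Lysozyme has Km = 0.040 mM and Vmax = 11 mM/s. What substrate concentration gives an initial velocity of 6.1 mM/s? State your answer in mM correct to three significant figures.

0.0498 mM

The required fractional saturation is v/Vmax = 6.1/11 = 0.5545.
Then [S]/(Km+[S]) = 0.5545 ⇒ [S] = 0.040 × 0.5545/(1 − 0.5545) = 0.0498 mM.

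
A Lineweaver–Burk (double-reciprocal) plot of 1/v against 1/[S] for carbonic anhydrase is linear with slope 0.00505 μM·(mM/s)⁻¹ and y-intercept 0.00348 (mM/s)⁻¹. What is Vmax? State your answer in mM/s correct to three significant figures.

The y-intercept of a Lineweaver–Burk plot equals 1/Vmax, so Vmax = 1/0.00348 = 287 mM/s.

287 mM/s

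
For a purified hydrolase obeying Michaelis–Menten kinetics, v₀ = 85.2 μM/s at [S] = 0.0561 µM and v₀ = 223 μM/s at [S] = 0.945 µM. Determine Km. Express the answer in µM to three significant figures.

0.107 µM

From v = Vmax[S]/(Km+[S]), each point gives Vmax = v(Km+[S])/[S].
Equating: 85.2(Km+0.0561)/0.0561 = 223(Km+0.945)/0.945.
1519·Km + 85.2 = 236.0·Km + 223, so (1519 − 236.0)·Km = 223 − 85.2.
Km = 137.8/1283 = 0.107 µM; then Vmax = 85.2(0.107+0.0561)/0.0561 = 248 μM/s.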